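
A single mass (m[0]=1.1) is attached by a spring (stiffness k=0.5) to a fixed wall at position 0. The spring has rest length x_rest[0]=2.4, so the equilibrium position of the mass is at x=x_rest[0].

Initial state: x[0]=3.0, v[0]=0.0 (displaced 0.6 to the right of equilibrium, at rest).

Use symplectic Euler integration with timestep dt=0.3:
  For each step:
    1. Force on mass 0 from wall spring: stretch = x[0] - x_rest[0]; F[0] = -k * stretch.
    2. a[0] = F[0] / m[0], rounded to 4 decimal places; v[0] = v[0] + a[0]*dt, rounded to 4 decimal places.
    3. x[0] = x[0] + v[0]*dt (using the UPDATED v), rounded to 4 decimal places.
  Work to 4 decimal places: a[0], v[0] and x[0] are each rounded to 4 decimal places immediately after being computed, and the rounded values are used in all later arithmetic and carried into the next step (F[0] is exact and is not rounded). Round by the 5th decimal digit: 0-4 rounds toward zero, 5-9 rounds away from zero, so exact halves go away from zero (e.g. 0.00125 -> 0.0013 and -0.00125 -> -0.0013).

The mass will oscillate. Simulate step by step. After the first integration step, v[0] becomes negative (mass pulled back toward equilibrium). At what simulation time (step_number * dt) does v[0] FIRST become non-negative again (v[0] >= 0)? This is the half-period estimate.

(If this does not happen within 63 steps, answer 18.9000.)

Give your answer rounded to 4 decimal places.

Answer: 4.8000

Derivation:
Step 0: x=[3.0000] v=[0.0000]
Step 1: x=[2.9755] v=[-0.0818]
Step 2: x=[2.9274] v=[-0.1603]
Step 3: x=[2.8577] v=[-0.2322]
Step 4: x=[2.7693] v=[-0.2946]
Step 5: x=[2.6658] v=[-0.3450]
Step 6: x=[2.5514] v=[-0.3812]
Step 7: x=[2.4309] v=[-0.4018]
Step 8: x=[2.3091] v=[-0.4060]
Step 9: x=[2.1910] v=[-0.3936]
Step 10: x=[2.0815] v=[-0.3651]
Step 11: x=[1.9850] v=[-0.3217]
Step 12: x=[1.9055] v=[-0.2651]
Step 13: x=[1.8462] v=[-0.1977]
Step 14: x=[1.8095] v=[-0.1222]
Step 15: x=[1.7970] v=[-0.0417]
Step 16: x=[1.8092] v=[0.0405]
First v>=0 after going negative at step 16, time=4.8000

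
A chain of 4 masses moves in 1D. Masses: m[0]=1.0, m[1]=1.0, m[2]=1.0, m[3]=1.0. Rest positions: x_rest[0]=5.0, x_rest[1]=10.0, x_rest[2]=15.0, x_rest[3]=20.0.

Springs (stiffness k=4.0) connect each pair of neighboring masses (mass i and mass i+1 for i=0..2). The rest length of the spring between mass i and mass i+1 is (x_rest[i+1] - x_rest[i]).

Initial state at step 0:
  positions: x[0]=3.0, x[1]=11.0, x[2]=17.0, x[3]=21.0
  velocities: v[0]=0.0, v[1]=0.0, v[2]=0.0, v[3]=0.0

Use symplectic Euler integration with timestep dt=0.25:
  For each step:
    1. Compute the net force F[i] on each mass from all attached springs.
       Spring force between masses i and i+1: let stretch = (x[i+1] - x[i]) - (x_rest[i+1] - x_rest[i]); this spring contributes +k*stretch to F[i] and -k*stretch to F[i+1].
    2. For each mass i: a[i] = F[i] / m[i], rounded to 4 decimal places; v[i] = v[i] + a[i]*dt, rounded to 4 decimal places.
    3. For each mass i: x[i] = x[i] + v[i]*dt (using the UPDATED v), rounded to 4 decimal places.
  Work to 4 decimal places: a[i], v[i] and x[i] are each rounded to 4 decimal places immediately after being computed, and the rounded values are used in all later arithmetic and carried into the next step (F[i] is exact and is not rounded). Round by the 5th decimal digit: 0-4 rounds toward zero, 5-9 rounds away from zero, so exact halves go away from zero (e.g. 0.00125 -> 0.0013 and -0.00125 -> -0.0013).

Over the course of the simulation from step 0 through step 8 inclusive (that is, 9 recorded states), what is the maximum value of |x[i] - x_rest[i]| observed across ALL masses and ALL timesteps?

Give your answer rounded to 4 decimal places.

Answer: 2.1328

Derivation:
Step 0: x=[3.0000 11.0000 17.0000 21.0000] v=[0.0000 0.0000 0.0000 0.0000]
Step 1: x=[3.7500 10.5000 16.5000 21.2500] v=[3.0000 -2.0000 -2.0000 1.0000]
Step 2: x=[4.9375 9.8125 15.6875 21.5625] v=[4.7500 -2.7500 -3.2500 1.2500]
Step 3: x=[6.0938 9.3750 14.8750 21.6563] v=[4.6250 -1.7500 -3.2500 0.3750]
Step 4: x=[6.8204 9.4922 14.3828 21.3047] v=[2.9062 0.4688 -1.9687 -1.4063]
Step 5: x=[6.9649 10.1641 14.3985 20.4727] v=[0.5780 2.6876 0.0626 -3.3282]
Step 6: x=[6.6592 11.0948 14.8741 19.3721] v=[-1.2228 3.7228 1.9024 -4.4024]
Step 7: x=[6.2124 11.8614 15.5294 18.3970] v=[-1.7872 3.0665 2.6211 -3.9004]
Step 8: x=[5.9279 12.1328 15.9846 17.9550] v=[-1.1382 1.0855 1.8207 -1.7680]
Max displacement = 2.1328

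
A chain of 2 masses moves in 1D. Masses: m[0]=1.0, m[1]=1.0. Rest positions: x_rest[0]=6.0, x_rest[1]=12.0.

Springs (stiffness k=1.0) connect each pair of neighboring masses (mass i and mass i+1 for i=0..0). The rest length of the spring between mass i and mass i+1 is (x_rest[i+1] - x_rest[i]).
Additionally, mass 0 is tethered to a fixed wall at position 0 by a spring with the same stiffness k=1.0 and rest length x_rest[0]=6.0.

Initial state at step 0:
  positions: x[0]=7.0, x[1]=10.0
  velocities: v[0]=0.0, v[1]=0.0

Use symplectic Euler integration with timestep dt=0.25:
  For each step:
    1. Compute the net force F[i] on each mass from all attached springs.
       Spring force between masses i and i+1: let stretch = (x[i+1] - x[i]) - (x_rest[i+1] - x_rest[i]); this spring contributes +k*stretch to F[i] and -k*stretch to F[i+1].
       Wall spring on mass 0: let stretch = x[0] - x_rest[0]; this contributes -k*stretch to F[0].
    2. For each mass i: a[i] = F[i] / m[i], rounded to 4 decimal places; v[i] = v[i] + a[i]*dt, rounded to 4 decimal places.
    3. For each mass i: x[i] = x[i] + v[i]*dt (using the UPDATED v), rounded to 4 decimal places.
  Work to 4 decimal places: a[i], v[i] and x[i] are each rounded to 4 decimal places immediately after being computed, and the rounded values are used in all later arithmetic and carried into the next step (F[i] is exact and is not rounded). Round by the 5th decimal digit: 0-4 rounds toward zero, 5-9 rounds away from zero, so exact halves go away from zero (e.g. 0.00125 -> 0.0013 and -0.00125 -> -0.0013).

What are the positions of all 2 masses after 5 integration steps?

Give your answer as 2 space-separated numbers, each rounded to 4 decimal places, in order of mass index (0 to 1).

Step 0: x=[7.0000 10.0000] v=[0.0000 0.0000]
Step 1: x=[6.7500 10.1875] v=[-1.0000 0.7500]
Step 2: x=[6.2930 10.5352] v=[-1.8281 1.3906]
Step 3: x=[5.7078 10.9927] v=[-2.3408 1.8301]
Step 4: x=[5.0962 11.4949] v=[-2.4465 2.0089]
Step 5: x=[4.5660 11.9722] v=[-2.1209 1.9092]

Answer: 4.5660 11.9722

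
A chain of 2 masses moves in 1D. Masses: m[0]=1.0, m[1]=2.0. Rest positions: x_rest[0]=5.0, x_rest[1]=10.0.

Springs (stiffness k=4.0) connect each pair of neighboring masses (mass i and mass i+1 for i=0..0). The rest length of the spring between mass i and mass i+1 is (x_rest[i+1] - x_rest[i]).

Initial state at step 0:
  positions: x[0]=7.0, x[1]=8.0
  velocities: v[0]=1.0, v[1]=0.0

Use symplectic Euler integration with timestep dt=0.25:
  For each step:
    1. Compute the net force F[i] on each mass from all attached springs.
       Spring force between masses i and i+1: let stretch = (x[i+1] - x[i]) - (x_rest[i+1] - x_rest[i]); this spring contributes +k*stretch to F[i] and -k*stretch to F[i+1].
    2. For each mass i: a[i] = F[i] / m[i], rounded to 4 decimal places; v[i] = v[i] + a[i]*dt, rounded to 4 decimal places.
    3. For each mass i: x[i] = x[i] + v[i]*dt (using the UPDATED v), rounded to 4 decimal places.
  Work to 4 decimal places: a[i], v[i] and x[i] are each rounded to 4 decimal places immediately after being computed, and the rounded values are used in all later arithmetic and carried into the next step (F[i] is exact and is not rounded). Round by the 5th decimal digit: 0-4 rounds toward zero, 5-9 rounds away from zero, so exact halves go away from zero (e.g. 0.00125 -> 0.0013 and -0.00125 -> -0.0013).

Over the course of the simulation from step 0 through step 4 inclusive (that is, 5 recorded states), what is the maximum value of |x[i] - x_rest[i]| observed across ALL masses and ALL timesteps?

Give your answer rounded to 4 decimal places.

Step 0: x=[7.0000 8.0000] v=[1.0000 0.0000]
Step 1: x=[6.2500 8.5000] v=[-3.0000 2.0000]
Step 2: x=[4.8125 9.3438] v=[-5.7500 3.3750]
Step 3: x=[3.2578 10.2462] v=[-6.2187 3.6094]
Step 4: x=[2.2002 10.9000] v=[-4.2303 2.6152]
Max displacement = 2.7998

Answer: 2.7998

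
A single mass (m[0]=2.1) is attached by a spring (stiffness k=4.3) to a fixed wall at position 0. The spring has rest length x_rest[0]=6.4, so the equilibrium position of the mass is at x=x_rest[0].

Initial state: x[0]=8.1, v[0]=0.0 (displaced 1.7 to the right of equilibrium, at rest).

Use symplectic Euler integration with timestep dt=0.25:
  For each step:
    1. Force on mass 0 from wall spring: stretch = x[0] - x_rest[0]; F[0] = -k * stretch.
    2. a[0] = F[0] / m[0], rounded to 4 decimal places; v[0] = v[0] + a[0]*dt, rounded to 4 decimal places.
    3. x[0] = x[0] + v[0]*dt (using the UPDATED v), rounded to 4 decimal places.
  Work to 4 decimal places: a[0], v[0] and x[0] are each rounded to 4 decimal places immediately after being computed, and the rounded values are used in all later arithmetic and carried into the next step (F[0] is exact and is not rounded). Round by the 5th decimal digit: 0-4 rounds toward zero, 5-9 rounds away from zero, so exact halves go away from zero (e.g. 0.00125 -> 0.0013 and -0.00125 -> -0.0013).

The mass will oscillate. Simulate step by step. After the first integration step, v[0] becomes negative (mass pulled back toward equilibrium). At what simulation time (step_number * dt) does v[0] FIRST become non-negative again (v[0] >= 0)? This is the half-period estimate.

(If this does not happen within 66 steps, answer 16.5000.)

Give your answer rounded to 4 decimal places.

Step 0: x=[8.1000] v=[0.0000]
Step 1: x=[7.8824] v=[-0.8703]
Step 2: x=[7.4751] v=[-1.6292]
Step 3: x=[6.9302] v=[-2.1796]
Step 4: x=[6.3175] v=[-2.4510]
Step 5: x=[5.7153] v=[-2.4088]
Step 6: x=[5.2007] v=[-2.0583]
Step 7: x=[4.8396] v=[-1.4444]
Step 8: x=[4.6782] v=[-0.6456]
Step 9: x=[4.7372] v=[0.2358]
First v>=0 after going negative at step 9, time=2.2500

Answer: 2.2500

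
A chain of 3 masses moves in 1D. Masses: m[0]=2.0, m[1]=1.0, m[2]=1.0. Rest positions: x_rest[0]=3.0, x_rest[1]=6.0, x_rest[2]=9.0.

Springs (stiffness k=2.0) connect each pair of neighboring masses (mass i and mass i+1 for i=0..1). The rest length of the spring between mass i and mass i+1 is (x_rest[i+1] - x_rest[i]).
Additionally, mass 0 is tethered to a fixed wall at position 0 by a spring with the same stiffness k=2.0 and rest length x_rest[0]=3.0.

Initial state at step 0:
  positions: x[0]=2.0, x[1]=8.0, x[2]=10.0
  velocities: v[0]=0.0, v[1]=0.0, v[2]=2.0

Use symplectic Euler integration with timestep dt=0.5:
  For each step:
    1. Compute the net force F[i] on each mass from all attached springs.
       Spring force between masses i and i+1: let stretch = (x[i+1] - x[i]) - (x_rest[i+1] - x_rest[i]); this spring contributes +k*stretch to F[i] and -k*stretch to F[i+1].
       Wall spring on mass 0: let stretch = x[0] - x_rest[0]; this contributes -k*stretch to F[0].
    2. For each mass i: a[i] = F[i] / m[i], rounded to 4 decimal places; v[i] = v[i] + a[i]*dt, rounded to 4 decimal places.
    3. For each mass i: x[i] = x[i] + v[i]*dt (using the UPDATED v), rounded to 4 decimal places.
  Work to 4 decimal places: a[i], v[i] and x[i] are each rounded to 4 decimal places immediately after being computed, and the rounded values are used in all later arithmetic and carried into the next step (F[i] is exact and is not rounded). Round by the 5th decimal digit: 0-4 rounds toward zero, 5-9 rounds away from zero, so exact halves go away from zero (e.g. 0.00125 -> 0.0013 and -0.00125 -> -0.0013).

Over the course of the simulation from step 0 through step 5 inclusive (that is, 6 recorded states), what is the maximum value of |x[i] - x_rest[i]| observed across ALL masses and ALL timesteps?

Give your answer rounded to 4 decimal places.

Answer: 3.1563

Derivation:
Step 0: x=[2.0000 8.0000 10.0000] v=[0.0000 0.0000 2.0000]
Step 1: x=[3.0000 6.0000 11.5000] v=[2.0000 -4.0000 3.0000]
Step 2: x=[4.0000 5.2500 11.7500] v=[2.0000 -1.5000 0.5000]
Step 3: x=[4.3125 7.1250 10.2500] v=[0.6250 3.7500 -3.0000]
Step 4: x=[4.2500 9.1563 8.6875] v=[-0.1250 4.0625 -3.1250]
Step 5: x=[4.3516 8.5000 8.8594] v=[0.2032 -1.3126 0.3438]
Max displacement = 3.1563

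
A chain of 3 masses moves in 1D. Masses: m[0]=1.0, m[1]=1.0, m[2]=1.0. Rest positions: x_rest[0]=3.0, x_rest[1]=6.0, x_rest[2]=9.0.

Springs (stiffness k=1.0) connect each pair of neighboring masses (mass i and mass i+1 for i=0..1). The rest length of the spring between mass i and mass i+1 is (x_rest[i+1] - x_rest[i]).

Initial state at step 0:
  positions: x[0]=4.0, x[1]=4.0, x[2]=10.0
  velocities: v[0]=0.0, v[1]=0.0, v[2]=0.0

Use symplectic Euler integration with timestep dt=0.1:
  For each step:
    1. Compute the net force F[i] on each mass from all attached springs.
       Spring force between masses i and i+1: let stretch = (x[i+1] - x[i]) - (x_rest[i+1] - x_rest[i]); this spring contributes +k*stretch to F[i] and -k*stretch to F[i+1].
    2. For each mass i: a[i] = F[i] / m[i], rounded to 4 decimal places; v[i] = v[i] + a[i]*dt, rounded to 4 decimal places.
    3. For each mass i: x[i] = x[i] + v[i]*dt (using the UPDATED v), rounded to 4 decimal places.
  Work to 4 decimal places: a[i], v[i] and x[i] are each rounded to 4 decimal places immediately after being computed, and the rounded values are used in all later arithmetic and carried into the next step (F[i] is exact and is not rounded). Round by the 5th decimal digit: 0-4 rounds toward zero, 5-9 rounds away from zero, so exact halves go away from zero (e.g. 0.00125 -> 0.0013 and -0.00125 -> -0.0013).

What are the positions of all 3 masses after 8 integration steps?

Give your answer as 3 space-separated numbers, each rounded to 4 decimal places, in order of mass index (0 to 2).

Answer: 3.0969 5.8062 9.0969

Derivation:
Step 0: x=[4.0000 4.0000 10.0000] v=[0.0000 0.0000 0.0000]
Step 1: x=[3.9700 4.0600 9.9700] v=[-0.3000 0.6000 -0.3000]
Step 2: x=[3.9109 4.1782 9.9109] v=[-0.5910 1.1820 -0.5910]
Step 3: x=[3.8245 4.3511 9.8245] v=[-0.8643 1.7285 -0.8643]
Step 4: x=[3.7133 4.5734 9.7133] v=[-1.1116 2.2232 -1.1116]
Step 5: x=[3.5807 4.8385 9.5807] v=[-1.3256 2.6512 -1.3256]
Step 6: x=[3.4307 5.1385 9.4307] v=[-1.4998 2.9996 -1.4998]
Step 7: x=[3.2678 5.4643 9.2678] v=[-1.6290 3.2580 -1.6290]
Step 8: x=[3.0969 5.8062 9.0969] v=[-1.7094 3.4187 -1.7094]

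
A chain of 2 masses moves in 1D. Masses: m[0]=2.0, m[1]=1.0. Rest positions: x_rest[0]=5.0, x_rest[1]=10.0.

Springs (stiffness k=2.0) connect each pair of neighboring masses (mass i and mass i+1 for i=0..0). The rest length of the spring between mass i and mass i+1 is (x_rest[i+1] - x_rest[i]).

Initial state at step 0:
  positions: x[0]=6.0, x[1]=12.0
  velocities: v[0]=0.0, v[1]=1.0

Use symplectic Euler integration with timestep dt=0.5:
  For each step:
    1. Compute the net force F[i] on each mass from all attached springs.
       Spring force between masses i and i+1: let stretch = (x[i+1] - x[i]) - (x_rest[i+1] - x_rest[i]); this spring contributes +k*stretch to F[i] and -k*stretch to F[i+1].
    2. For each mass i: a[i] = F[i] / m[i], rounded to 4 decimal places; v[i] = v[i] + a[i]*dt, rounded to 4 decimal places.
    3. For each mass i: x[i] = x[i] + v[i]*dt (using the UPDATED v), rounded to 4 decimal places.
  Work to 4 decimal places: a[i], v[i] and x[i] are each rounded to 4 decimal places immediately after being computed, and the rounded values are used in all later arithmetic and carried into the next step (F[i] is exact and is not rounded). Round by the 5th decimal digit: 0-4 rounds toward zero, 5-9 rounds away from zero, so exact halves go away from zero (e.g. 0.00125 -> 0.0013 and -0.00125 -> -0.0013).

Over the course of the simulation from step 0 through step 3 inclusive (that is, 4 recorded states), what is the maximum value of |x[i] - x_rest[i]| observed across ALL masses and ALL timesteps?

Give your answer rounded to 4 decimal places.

Answer: 2.1094

Derivation:
Step 0: x=[6.0000 12.0000] v=[0.0000 1.0000]
Step 1: x=[6.2500 12.0000] v=[0.5000 0.0000]
Step 2: x=[6.6875 11.6250] v=[0.8750 -0.7500]
Step 3: x=[7.1094 11.2813] v=[0.8438 -0.6875]
Max displacement = 2.1094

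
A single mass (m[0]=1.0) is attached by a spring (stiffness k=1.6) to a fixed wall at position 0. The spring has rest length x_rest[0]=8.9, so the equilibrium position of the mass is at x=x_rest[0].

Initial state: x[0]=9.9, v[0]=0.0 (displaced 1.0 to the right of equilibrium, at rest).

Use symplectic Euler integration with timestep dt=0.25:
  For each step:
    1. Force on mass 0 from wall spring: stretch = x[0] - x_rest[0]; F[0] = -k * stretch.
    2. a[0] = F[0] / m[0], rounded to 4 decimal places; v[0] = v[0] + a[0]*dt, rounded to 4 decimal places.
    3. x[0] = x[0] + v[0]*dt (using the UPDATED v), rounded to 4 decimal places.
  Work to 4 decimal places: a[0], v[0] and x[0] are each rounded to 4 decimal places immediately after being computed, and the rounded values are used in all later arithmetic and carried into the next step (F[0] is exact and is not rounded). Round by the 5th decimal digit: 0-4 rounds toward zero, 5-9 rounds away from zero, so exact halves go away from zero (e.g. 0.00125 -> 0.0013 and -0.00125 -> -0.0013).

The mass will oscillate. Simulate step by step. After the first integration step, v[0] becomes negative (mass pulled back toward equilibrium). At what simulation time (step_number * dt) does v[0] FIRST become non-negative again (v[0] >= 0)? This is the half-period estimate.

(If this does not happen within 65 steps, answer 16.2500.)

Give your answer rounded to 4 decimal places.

Step 0: x=[9.9000] v=[0.0000]
Step 1: x=[9.8000] v=[-0.4000]
Step 2: x=[9.6100] v=[-0.7600]
Step 3: x=[9.3490] v=[-1.0440]
Step 4: x=[9.0431] v=[-1.2236]
Step 5: x=[8.7229] v=[-1.2809]
Step 6: x=[8.4204] v=[-1.2101]
Step 7: x=[8.1658] v=[-1.0183]
Step 8: x=[7.9847] v=[-0.7246]
Step 9: x=[7.8951] v=[-0.3585]
Step 10: x=[7.9060] v=[0.0435]
First v>=0 after going negative at step 10, time=2.5000

Answer: 2.5000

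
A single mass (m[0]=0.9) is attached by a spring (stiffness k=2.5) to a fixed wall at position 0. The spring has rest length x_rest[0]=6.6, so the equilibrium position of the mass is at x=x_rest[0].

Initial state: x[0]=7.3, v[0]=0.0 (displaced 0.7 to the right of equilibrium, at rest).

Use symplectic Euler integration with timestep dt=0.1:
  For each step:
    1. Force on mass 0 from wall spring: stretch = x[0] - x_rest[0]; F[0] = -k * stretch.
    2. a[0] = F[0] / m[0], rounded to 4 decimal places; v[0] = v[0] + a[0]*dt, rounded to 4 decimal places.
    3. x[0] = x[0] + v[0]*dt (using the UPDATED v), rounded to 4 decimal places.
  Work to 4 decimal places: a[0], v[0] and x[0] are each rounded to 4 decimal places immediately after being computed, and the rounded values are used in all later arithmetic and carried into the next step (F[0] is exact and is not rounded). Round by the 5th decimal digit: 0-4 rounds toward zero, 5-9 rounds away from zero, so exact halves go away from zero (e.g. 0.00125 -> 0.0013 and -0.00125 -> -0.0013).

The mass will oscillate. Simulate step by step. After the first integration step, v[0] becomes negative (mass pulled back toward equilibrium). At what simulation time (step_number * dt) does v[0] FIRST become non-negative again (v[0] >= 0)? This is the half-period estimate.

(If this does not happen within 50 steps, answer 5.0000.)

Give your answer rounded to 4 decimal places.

Step 0: x=[7.3000] v=[0.0000]
Step 1: x=[7.2806] v=[-0.1944]
Step 2: x=[7.2423] v=[-0.3835]
Step 3: x=[7.1861] v=[-0.5619]
Step 4: x=[7.1136] v=[-0.7247]
Step 5: x=[7.0269] v=[-0.8674]
Step 6: x=[6.9283] v=[-0.9860]
Step 7: x=[6.8206] v=[-1.0772]
Step 8: x=[6.7068] v=[-1.1385]
Step 9: x=[6.5900] v=[-1.1682]
Step 10: x=[6.4735] v=[-1.1654]
Step 11: x=[6.3605] v=[-1.1303]
Step 12: x=[6.2541] v=[-1.0638]
Step 13: x=[6.1573] v=[-0.9677]
Step 14: x=[6.0728] v=[-0.8447]
Step 15: x=[6.0030] v=[-0.6983]
Step 16: x=[5.9498] v=[-0.5325]
Step 17: x=[5.9146] v=[-0.3519]
Step 18: x=[5.8985] v=[-0.1615]
Step 19: x=[5.9018] v=[0.0334]
First v>=0 after going negative at step 19, time=1.9000

Answer: 1.9000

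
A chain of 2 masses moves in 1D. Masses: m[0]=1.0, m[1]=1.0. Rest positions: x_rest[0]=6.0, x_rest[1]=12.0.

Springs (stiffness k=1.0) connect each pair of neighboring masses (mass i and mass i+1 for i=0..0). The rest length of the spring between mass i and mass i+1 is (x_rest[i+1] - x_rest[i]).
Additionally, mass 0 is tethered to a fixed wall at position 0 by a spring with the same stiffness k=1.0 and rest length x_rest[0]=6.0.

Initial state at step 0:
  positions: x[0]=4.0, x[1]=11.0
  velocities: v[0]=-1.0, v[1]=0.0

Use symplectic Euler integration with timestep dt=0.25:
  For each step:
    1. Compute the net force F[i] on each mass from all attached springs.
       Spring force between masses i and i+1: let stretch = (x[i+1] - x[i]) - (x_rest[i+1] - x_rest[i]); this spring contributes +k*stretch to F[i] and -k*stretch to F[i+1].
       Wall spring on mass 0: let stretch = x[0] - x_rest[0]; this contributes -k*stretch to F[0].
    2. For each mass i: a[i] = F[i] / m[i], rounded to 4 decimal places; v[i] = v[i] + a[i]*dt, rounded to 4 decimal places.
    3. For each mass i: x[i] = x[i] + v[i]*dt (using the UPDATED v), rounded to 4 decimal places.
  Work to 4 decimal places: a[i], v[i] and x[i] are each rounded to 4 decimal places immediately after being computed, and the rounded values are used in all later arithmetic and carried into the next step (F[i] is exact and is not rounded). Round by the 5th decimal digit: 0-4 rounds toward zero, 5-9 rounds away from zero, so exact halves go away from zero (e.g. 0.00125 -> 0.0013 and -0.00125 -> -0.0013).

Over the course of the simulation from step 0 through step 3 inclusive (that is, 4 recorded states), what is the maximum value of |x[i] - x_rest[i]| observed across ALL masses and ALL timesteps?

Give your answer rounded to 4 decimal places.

Step 0: x=[4.0000 11.0000] v=[-1.0000 0.0000]
Step 1: x=[3.9375 10.9375] v=[-0.2500 -0.2500]
Step 2: x=[4.0664 10.8125] v=[0.5156 -0.5000]
Step 3: x=[4.3628 10.6409] v=[1.1855 -0.6865]
Max displacement = 2.0625

Answer: 2.0625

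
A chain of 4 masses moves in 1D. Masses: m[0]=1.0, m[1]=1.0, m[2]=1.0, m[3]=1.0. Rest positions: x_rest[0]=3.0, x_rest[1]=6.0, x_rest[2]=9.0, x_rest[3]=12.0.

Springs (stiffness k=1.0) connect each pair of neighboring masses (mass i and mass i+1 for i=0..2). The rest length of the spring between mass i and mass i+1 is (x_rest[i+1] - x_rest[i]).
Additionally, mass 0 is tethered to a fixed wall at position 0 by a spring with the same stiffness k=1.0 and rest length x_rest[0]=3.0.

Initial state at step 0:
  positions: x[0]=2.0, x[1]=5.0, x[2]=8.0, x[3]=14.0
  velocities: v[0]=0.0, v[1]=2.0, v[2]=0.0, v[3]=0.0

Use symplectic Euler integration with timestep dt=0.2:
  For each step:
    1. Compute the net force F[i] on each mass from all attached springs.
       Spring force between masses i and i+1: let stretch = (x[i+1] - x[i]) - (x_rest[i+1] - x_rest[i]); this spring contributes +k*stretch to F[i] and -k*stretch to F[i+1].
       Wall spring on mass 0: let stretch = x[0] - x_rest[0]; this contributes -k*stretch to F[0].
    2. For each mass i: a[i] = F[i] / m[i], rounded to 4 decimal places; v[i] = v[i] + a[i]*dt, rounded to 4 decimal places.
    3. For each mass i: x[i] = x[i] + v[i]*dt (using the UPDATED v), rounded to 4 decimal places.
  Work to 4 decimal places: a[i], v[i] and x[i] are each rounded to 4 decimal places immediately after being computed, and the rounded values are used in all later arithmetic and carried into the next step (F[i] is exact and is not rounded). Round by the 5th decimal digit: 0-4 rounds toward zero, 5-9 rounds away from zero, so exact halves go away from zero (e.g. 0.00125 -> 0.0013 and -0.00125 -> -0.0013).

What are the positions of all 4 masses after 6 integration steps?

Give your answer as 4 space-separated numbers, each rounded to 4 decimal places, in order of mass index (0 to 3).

Answer: 3.0842 6.8313 10.0824 12.1076

Derivation:
Step 0: x=[2.0000 5.0000 8.0000 14.0000] v=[0.0000 2.0000 0.0000 0.0000]
Step 1: x=[2.0400 5.4000 8.1200 13.8800] v=[0.2000 2.0000 0.6000 -0.6000]
Step 2: x=[2.1328 5.7744 8.3616 13.6496] v=[0.4640 1.8720 1.2080 -1.1520]
Step 3: x=[2.2860 6.1066 8.7112 13.3277] v=[0.7658 1.6611 1.7482 -1.6096]
Step 4: x=[2.5005 6.3902 9.1413 12.9411] v=[1.0727 1.4179 2.1506 -1.9329]
Step 5: x=[2.7706 6.6282 9.6134 12.5225] v=[1.3505 1.1902 2.3603 -2.0929]
Step 6: x=[3.0842 6.8313 10.0824 12.1076] v=[1.5679 1.0157 2.3451 -2.0747]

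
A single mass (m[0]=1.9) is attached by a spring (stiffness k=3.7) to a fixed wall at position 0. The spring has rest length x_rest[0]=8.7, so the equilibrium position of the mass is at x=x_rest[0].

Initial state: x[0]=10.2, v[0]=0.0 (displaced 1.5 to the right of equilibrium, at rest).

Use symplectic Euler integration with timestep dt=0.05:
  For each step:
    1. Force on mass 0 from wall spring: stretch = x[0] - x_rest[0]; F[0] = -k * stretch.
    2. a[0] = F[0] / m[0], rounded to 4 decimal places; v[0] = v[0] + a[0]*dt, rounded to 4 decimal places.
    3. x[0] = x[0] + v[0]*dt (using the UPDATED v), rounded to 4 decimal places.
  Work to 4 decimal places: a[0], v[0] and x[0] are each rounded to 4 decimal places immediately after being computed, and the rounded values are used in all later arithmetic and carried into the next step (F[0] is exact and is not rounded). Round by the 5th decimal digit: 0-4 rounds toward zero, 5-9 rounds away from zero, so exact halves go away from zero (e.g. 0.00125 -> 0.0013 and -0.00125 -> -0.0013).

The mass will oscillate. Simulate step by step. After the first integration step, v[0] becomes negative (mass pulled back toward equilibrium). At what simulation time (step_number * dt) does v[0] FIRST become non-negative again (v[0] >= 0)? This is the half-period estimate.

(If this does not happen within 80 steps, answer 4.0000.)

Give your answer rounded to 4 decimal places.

Step 0: x=[10.2000] v=[0.0000]
Step 1: x=[10.1927] v=[-0.1461]
Step 2: x=[10.1781] v=[-0.2914]
Step 3: x=[10.1563] v=[-0.4353]
Step 4: x=[10.1274] v=[-0.5771]
Step 5: x=[10.0916] v=[-0.7161]
Step 6: x=[10.0490] v=[-0.8516]
Step 7: x=[9.9999] v=[-0.9830]
Step 8: x=[9.9444] v=[-1.1096]
Step 9: x=[9.8829] v=[-1.2308]
Step 10: x=[9.8156] v=[-1.3460]
Step 11: x=[9.7429] v=[-1.4546]
Step 12: x=[9.6651] v=[-1.5561]
Step 13: x=[9.5826] v=[-1.6501]
Step 14: x=[9.4958] v=[-1.7360]
Step 15: x=[9.4051] v=[-1.8135]
Step 16: x=[9.3110] v=[-1.8822]
Step 17: x=[9.2139] v=[-1.9417]
Step 18: x=[9.1143] v=[-1.9917]
Step 19: x=[9.0127] v=[-2.0320]
Step 20: x=[8.9096] v=[-2.0624]
Step 21: x=[8.8055] v=[-2.0828]
Step 22: x=[8.7008] v=[-2.0931]
Step 23: x=[8.5961] v=[-2.0932]
Step 24: x=[8.4919] v=[-2.0831]
Step 25: x=[8.3888] v=[-2.0628]
Step 26: x=[8.2872] v=[-2.0325]
Step 27: x=[8.1876] v=[-1.9923]
Step 28: x=[8.0905] v=[-1.9424]
Step 29: x=[7.9963] v=[-1.8831]
Step 30: x=[7.9056] v=[-1.8146]
Step 31: x=[7.8187] v=[-1.7373]
Step 32: x=[7.7361] v=[-1.6515]
Step 33: x=[7.6582] v=[-1.5576]
Step 34: x=[7.5854] v=[-1.4562]
Step 35: x=[7.5180] v=[-1.3477]
Step 36: x=[7.4564] v=[-1.2326]
Step 37: x=[7.4008] v=[-1.1115]
Step 38: x=[7.3516] v=[-0.9850]
Step 39: x=[7.3089] v=[-0.8537]
Step 40: x=[7.2730] v=[-0.7183]
Step 41: x=[7.2440] v=[-0.5794]
Step 42: x=[7.2221] v=[-0.4376]
Step 43: x=[7.2074] v=[-0.2937]
Step 44: x=[7.2000] v=[-0.1484]
Step 45: x=[7.1999] v=[-0.0023]
Step 46: x=[7.2071] v=[0.1438]
First v>=0 after going negative at step 46, time=2.3000

Answer: 2.3000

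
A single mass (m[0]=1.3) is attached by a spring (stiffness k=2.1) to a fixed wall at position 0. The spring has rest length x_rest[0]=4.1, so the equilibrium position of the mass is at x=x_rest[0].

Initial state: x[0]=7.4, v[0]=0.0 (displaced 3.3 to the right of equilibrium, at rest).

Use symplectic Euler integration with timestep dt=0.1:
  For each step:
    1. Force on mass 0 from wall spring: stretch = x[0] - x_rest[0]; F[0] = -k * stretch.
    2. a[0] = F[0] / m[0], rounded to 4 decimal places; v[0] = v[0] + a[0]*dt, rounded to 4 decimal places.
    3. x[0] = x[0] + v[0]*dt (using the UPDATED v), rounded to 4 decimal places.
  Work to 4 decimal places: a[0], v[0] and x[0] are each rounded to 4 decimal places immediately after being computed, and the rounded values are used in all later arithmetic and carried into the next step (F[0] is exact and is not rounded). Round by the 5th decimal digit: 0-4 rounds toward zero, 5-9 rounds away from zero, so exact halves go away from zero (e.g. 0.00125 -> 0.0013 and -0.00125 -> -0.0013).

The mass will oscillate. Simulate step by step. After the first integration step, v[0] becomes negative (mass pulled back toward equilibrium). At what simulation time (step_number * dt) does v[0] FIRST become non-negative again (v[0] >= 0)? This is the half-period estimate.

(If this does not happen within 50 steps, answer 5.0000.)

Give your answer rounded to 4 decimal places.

Answer: 2.5000

Derivation:
Step 0: x=[7.4000] v=[0.0000]
Step 1: x=[7.3467] v=[-0.5331]
Step 2: x=[7.2409] v=[-1.0576]
Step 3: x=[7.0844] v=[-1.5650]
Step 4: x=[6.8797] v=[-2.0471]
Step 5: x=[6.6301] v=[-2.4961]
Step 6: x=[6.3396] v=[-2.9048]
Step 7: x=[6.0129] v=[-3.2666]
Step 8: x=[5.6553] v=[-3.5756]
Step 9: x=[5.2726] v=[-3.8268]
Step 10: x=[4.8710] v=[-4.0162]
Step 11: x=[4.4569] v=[-4.1408]
Step 12: x=[4.0371] v=[-4.1985]
Step 13: x=[3.6183] v=[-4.1883]
Step 14: x=[3.2073] v=[-4.1105]
Step 15: x=[2.8107] v=[-3.9663]
Step 16: x=[2.4349] v=[-3.7580]
Step 17: x=[2.0860] v=[-3.4890]
Step 18: x=[1.7696] v=[-3.1637]
Step 19: x=[1.4909] v=[-2.7873]
Step 20: x=[1.2543] v=[-2.3658]
Step 21: x=[1.0637] v=[-1.9061]
Step 22: x=[0.9221] v=[-1.4156]
Step 23: x=[0.8319] v=[-0.9023]
Step 24: x=[0.7945] v=[-0.3744]
Step 25: x=[0.8105] v=[0.1596]
First v>=0 after going negative at step 25, time=2.5000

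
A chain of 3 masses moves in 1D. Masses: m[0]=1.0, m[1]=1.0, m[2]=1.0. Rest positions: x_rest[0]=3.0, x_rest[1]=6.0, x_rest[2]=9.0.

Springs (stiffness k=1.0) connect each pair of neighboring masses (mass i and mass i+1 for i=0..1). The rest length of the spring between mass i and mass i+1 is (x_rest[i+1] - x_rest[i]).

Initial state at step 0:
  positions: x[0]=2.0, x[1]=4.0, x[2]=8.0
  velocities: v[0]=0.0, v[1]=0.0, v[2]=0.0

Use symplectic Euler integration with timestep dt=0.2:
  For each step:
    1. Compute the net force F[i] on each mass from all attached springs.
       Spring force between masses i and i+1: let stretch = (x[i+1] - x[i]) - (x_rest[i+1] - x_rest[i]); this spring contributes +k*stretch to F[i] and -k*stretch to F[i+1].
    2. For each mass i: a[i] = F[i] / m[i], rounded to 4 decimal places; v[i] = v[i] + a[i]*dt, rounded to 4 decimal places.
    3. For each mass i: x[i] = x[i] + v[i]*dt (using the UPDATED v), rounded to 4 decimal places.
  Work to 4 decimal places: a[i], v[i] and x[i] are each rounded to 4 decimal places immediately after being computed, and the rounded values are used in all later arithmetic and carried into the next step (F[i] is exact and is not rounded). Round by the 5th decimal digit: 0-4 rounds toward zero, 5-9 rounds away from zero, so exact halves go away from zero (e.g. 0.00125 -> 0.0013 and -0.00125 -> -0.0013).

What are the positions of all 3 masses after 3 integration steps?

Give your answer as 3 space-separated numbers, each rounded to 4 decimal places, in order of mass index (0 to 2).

Step 0: x=[2.0000 4.0000 8.0000] v=[0.0000 0.0000 0.0000]
Step 1: x=[1.9600 4.0800 7.9600] v=[-0.2000 0.4000 -0.2000]
Step 2: x=[1.8848 4.2304 7.8848] v=[-0.3760 0.7520 -0.3760]
Step 3: x=[1.7834 4.4332 7.7834] v=[-0.5069 1.0138 -0.5069]

Answer: 1.7834 4.4332 7.7834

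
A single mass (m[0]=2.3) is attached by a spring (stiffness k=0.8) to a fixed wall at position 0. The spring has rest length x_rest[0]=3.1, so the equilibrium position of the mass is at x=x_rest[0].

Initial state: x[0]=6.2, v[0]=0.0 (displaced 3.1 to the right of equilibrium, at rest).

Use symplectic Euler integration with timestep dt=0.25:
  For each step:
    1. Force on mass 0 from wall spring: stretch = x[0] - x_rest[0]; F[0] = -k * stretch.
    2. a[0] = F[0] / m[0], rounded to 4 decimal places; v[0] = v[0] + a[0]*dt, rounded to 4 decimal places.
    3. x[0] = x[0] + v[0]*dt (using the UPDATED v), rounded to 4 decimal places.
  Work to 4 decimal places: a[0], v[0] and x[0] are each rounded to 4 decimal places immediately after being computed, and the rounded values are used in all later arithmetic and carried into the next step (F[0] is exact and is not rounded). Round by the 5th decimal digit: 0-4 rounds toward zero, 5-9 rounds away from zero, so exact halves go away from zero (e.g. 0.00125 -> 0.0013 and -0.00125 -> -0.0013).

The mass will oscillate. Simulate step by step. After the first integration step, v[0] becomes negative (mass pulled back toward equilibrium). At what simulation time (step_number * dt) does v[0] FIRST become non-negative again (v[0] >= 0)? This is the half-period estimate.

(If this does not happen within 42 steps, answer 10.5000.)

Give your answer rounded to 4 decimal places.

Step 0: x=[6.2000] v=[0.0000]
Step 1: x=[6.1326] v=[-0.2696]
Step 2: x=[5.9993] v=[-0.5333]
Step 3: x=[5.8030] v=[-0.7854]
Step 4: x=[5.5479] v=[-1.0205]
Step 5: x=[5.2396] v=[-1.2334]
Step 6: x=[4.8847] v=[-1.4195]
Step 7: x=[4.4910] v=[-1.5747]
Step 8: x=[4.0671] v=[-1.6957]
Step 9: x=[3.6222] v=[-1.7798]
Step 10: x=[3.1659] v=[-1.8252]
Step 11: x=[2.7082] v=[-1.8309]
Step 12: x=[2.2590] v=[-1.7968]
Step 13: x=[1.8281] v=[-1.7237]
Step 14: x=[1.4248] v=[-1.6131]
Step 15: x=[1.0580] v=[-1.4674]
Step 16: x=[0.7356] v=[-1.2898]
Step 17: x=[0.4646] v=[-1.0842]
Step 18: x=[0.2509] v=[-0.8550]
Step 19: x=[0.0991] v=[-0.6073]
Step 20: x=[0.0125] v=[-0.3464]
Step 21: x=[-0.0070] v=[-0.0779]
Step 22: x=[0.0411] v=[0.1923]
First v>=0 after going negative at step 22, time=5.5000

Answer: 5.5000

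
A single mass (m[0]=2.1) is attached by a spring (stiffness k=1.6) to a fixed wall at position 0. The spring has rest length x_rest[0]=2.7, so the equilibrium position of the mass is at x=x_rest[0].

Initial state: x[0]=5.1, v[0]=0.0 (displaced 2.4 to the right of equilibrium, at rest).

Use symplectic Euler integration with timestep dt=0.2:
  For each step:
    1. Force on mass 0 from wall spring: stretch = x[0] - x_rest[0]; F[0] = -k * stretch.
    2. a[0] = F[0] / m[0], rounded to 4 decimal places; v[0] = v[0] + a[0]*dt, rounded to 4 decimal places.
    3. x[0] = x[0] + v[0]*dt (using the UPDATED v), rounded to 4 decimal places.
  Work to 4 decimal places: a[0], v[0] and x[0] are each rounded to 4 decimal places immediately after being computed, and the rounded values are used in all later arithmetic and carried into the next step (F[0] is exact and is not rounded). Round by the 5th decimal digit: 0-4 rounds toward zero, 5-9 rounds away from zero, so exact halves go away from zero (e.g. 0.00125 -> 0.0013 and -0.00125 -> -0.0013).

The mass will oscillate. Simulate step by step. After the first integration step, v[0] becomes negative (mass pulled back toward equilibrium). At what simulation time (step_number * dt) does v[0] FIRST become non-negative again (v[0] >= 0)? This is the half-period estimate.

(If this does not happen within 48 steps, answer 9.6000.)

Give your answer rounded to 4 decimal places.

Answer: 3.6000

Derivation:
Step 0: x=[5.1000] v=[0.0000]
Step 1: x=[5.0269] v=[-0.3657]
Step 2: x=[4.8828] v=[-0.7203]
Step 3: x=[4.6722] v=[-1.0529]
Step 4: x=[4.4015] v=[-1.3534]
Step 5: x=[4.0790] v=[-1.6127]
Step 6: x=[3.7144] v=[-1.8228]
Step 7: x=[3.3189] v=[-1.9774]
Step 8: x=[2.9046] v=[-2.0717]
Step 9: x=[2.4840] v=[-2.1029]
Step 10: x=[2.0700] v=[-2.0700]
Step 11: x=[1.6752] v=[-1.9740]
Step 12: x=[1.3116] v=[-1.8178]
Step 13: x=[0.9904] v=[-1.6062]
Step 14: x=[0.7213] v=[-1.3457]
Step 15: x=[0.5125] v=[-1.0442]
Step 16: x=[0.3703] v=[-0.7109]
Step 17: x=[0.2991] v=[-0.3559]
Step 18: x=[0.3011] v=[0.0100]
First v>=0 after going negative at step 18, time=3.6000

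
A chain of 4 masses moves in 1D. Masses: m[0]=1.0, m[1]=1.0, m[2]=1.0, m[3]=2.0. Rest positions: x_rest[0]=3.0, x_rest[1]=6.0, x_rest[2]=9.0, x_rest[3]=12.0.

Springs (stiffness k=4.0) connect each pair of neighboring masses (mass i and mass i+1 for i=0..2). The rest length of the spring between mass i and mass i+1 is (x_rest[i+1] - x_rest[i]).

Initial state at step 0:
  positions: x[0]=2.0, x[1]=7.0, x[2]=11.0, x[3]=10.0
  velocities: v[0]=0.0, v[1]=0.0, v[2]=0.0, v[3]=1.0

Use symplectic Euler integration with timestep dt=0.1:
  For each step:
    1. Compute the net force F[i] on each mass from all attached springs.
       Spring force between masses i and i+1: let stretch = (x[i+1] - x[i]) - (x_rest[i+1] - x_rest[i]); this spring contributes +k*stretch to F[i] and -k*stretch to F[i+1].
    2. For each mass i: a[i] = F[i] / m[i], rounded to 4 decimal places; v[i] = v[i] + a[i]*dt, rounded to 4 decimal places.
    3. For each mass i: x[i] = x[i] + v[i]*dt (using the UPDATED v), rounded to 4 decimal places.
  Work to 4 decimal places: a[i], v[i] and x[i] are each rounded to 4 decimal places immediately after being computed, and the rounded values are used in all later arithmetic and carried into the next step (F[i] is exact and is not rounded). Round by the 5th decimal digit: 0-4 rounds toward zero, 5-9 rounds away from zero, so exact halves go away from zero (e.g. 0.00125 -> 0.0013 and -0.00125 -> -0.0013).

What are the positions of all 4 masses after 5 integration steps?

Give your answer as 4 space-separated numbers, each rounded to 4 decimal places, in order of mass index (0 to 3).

Answer: 3.0358 6.3641 8.6420 11.4790

Derivation:
Step 0: x=[2.0000 7.0000 11.0000 10.0000] v=[0.0000 0.0000 0.0000 1.0000]
Step 1: x=[2.0800 6.9600 10.8000 10.1800] v=[0.8000 -0.4000 -2.0000 1.8000]
Step 2: x=[2.2352 6.8784 10.4216 10.4324] v=[1.5520 -0.8160 -3.7840 2.5240]
Step 3: x=[2.4561 6.7528 9.9019 10.7446] v=[2.2093 -1.2560 -5.1970 3.1218]
Step 4: x=[2.7289 6.5813 9.2899 11.0999] v=[2.7280 -1.7150 -6.1196 3.5533]
Step 5: x=[3.0358 6.3641 8.6420 11.4790] v=[3.0690 -2.1725 -6.4790 3.7913]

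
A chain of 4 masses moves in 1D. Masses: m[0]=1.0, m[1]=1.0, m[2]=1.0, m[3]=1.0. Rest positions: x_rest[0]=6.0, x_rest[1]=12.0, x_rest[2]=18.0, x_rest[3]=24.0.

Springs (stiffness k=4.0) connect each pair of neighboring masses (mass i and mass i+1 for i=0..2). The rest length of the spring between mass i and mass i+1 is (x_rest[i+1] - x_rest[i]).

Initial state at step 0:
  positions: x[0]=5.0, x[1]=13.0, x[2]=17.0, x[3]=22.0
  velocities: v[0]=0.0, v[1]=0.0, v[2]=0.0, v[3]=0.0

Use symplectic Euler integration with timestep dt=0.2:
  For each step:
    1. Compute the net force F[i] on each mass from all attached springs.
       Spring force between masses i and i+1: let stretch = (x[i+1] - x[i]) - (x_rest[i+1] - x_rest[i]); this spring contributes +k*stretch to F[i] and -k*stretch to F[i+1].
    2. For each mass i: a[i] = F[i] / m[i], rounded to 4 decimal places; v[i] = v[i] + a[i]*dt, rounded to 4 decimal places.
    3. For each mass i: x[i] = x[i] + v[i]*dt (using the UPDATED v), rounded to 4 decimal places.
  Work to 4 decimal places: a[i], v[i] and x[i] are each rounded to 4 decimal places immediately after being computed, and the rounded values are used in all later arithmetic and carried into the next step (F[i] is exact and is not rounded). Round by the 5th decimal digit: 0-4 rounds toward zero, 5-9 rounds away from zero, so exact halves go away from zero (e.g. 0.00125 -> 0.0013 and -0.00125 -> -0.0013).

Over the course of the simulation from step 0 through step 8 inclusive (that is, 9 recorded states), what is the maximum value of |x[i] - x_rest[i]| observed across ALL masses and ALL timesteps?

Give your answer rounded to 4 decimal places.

Answer: 2.0540

Derivation:
Step 0: x=[5.0000 13.0000 17.0000 22.0000] v=[0.0000 0.0000 0.0000 0.0000]
Step 1: x=[5.3200 12.3600 17.1600 22.1600] v=[1.6000 -3.2000 0.8000 0.8000]
Step 2: x=[5.8064 11.3616 17.3520 22.4800] v=[2.4320 -4.9920 0.9600 1.6000]
Step 3: x=[6.2216 10.4328 17.4060 22.9395] v=[2.0762 -4.6438 0.2701 2.2976]
Step 4: x=[6.3506 9.9460 17.2297 23.4737] v=[0.6452 -2.4342 -0.8817 2.6708]
Step 5: x=[6.0949 10.0493 16.8870 23.9688] v=[-1.2785 0.5164 -1.7135 2.4756]
Step 6: x=[5.5119 10.6139 16.5834 24.2908] v=[-2.9150 2.8230 -1.5182 1.6102]
Step 7: x=[4.7852 11.3173 16.5578 24.3397] v=[-3.6334 3.5170 -0.1279 0.2443]
Step 8: x=[4.1437 11.8140 16.9388 24.1035] v=[-3.2077 2.4837 1.9052 -1.1812]
Max displacement = 2.0540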